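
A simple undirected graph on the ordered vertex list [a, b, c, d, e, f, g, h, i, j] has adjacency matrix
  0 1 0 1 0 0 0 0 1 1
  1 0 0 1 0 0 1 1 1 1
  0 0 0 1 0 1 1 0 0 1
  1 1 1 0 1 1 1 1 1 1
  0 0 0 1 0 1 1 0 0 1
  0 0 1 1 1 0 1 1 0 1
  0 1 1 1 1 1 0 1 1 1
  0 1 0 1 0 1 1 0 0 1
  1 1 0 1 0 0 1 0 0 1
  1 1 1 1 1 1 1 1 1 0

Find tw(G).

A width-4 tree decomposition is:
Bags: B1 = {b, d, g, h, j}  B2 = {d, f, g, h, j}  B3 = {b, d, g, i, j}  B4 = {d, e, f, g, j}  B5 = {a, b, d, i, j}  B6 = {c, d, f, g, j}
Tree: B1–B2, B1–B3, B2–B4, B3–B5, B2–B6
The largest bag has 5 vertices, giving width 4; this decomposition certifies tw(G) ≤ 4. For the lower bound, the 5 vertices {d, e, f, g, j} are pairwise adjacent, and any tree decomposition puts a clique entirely inside one bag — forcing width ≥ 4. Combining the bounds, tw(G) = 4.

4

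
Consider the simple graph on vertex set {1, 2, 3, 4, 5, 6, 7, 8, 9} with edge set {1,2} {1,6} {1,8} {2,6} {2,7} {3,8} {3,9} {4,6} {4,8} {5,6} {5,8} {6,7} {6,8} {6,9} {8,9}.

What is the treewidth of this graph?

A width-2 tree decomposition is:
Bags: B1 = {5, 6, 8}  B2 = {4, 6, 8}  B3 = {1, 6, 8}  B4 = {6, 8, 9}  B5 = {3, 8, 9}  B6 = {1, 2, 6}  B7 = {2, 6, 7}
Tree: B1–B2, B1–B3, B3–B4, B4–B5, B3–B6, B6–B7
Every bag has size at most 3, so the width is 3 − 1 = 2 and tw(G) ≤ 2. Conversely, {3, 8, 9} is a clique of size 3, and the vertices of any clique must share a bag in every tree decomposition; so some bag has ≥ 3 vertices and tw(G) ≥ 2. Hence tw(G) = 2 exactly.

2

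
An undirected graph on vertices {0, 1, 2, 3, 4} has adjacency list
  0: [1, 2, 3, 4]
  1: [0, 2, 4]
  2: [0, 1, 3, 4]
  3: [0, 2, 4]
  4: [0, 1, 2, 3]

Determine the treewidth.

A width-3 tree decomposition is:
Bags: B1 = {0, 1, 2, 4}  B2 = {0, 2, 3, 4}
Tree: B1–B2
Every bag has size at most 4, so the width is 4 − 1 = 3 and tw(G) ≤ 3. For the lower bound, the 4 vertices {0, 1, 2, 4} are pairwise adjacent, and any tree decomposition puts a clique entirely inside one bag — forcing width ≥ 3. Hence tw(G) = 3 exactly.

3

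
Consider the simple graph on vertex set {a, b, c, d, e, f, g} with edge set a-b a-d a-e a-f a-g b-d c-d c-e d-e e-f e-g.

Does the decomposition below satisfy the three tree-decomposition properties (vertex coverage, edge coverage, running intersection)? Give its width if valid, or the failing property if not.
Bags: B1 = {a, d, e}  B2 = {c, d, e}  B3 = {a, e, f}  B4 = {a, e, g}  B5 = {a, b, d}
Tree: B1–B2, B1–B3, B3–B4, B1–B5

Checking the three conditions: (i) the bags cover all of {a, b, c, d, e, f, g}; (ii) for each edge, some bag contains both endpoints; (iii) the bags containing any fixed vertex form a subtree. All hold, so the decomposition is valid with width 3 − 1 = 2.

Yes; width 2.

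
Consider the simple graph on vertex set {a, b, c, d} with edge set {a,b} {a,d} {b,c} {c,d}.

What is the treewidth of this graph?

2

A width-2 tree decomposition is:
Bags: B1 = {a, b, d}  B2 = {b, c, d}
Tree: B1–B2
Each bag holds 3 vertices, so the decomposition has width 2, which upper-bounds the treewidth. The edges b–a–d–c–b form a cycle, so G is not a tree and its treewidth is at least 2. Hence tw(G) = 2 exactly.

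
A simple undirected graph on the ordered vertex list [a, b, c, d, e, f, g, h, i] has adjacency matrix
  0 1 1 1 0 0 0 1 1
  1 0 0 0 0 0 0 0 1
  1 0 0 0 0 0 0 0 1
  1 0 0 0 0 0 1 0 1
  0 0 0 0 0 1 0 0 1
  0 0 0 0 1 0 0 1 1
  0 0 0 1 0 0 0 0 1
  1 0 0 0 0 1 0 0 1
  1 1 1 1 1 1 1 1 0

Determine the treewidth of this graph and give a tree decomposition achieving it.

Treewidth 2.
Bags: B1 = {a, d, i}  B2 = {a, h, i}  B3 = {f, h, i}  B4 = {a, c, i}  B5 = {d, g, i}  B6 = {a, b, i}  B7 = {e, f, i}
Tree: B1–B2, B2–B3, B1–B4, B1–B5, B4–B6, B3–B7

Each bag holds 3 vertices, so the decomposition has width 2, which upper-bounds the treewidth. On the other hand G contains the 3-clique {d, g, i}. A clique must lie in a single bag of any decomposition, so no decomposition can have width below 2. The upper and lower bounds meet at 2, so that is the treewidth.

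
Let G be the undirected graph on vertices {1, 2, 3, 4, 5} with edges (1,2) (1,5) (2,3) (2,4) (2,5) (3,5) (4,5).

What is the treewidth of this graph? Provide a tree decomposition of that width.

Treewidth 2.
Bags: B1 = {1, 2, 5}  B2 = {2, 3, 5}  B3 = {2, 4, 5}
Tree: B1–B2, B1–B3

Every bag has size at most 3, so the width is 3 − 1 = 2 and tw(G) ≤ 2. Conversely, {1, 2, 5} is a clique of size 3, and the vertices of any clique must share a bag in every tree decomposition; so some bag has ≥ 3 vertices and tw(G) ≥ 2. The upper and lower bounds meet at 2, so that is the treewidth.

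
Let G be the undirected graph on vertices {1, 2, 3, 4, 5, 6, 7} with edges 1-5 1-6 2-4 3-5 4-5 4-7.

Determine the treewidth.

A width-1 tree decomposition is:
Bags: B1 = {4, 5}  B2 = {3, 5}  B3 = {4, 7}  B4 = {2, 4}  B5 = {1, 5}  B6 = {1, 6}
Tree: B1–B2, B1–B3, B3–B4, B2–B5, B5–B6
Each bag holds 2 vertices, so the decomposition has width 1, which upper-bounds the treewidth. G has an edge, so its treewidth is at least 1. Hence tw(G) = 1 exactly.

1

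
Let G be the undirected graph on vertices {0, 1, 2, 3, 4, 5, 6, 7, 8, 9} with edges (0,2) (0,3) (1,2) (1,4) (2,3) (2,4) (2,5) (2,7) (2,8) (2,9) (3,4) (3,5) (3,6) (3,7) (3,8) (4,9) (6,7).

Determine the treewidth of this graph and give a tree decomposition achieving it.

Treewidth 2.
One optimal decomposition is:
Bags: B1 = {2, 3, 4}  B2 = {2, 3, 8}  B3 = {0, 2, 3}  B4 = {2, 4, 9}  B5 = {1, 2, 4}  B6 = {2, 3, 5}  B7 = {2, 3, 7}  B8 = {3, 6, 7}
Tree: B1–B2, B1–B3, B1–B4, B4–B5, B1–B6, B3–B7, B7–B8

The largest bag has 3 vertices, giving width 2; this decomposition certifies tw(G) ≤ 2. For the lower bound, the 3 vertices {1, 2, 4} are pairwise adjacent, and any tree decomposition puts a clique entirely inside one bag — forcing width ≥ 2. The upper and lower bounds meet at 2, so that is the treewidth.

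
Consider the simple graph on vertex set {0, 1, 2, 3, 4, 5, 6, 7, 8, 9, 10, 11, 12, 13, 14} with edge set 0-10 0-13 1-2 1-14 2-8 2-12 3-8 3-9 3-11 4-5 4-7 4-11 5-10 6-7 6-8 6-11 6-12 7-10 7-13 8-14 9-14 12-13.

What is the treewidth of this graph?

A width-3 tree decomposition is:
Bags: B1 = {0, 5, 10, 13}  B2 = {5, 7, 10, 13}  B3 = {4, 5, 7, 13}  B4 = {4, 7, 12, 13}  B5 = {4, 6, 7, 12}  B6 = {4, 6, 11, 12}  B7 = {2, 6, 11, 12}  B8 = {2, 6, 8, 11}  B9 = {2, 3, 8, 11}  B10 = {1, 2, 3, 8}  B11 = {1, 3, 8, 14}  B12 = {1, 3, 9, 14}
Tree: B1–B2, B2–B3, B3–B4, B4–B5, B5–B6, B6–B7, B7–B8, B8–B9, B9–B10, B10–B11, B11–B12
Every bag has size at most 4, so the width is 4 − 1 = 3 and tw(G) ≤ 3. For the lower bound: the 4 vertex sets {0,5,10}, {13}, {7}, {4,6,11,12} are disjoint, each induces a connected subgraph, and every pair is joined by at least one edge of G. Contracting each set to a single vertex therefore yields K_{4} as a minor, and since treewidth is minor-monotone, tw(G) ≥ tw(K_{4}) = 3. Combining the bounds, tw(G) = 3.

3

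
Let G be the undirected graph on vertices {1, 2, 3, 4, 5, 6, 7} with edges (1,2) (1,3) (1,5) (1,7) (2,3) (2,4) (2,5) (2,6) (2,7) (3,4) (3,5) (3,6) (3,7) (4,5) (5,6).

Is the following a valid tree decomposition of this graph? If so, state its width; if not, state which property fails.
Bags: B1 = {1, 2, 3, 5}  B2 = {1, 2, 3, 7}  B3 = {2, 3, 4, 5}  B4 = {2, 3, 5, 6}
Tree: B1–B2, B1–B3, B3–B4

Every vertex of G appears in some bag (union = {1, 2, 3, 4, 5, 6, 7}); every edge is covered by a bag; and for each vertex v the set of bags containing v is connected in the bag tree. The decomposition is therefore valid. The largest bag has 4 vertices, so the width is 3.

Yes; width 3.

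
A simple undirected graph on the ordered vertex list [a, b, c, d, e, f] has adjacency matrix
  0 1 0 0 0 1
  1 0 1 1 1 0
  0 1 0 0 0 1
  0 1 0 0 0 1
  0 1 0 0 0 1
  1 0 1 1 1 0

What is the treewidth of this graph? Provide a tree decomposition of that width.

The largest bag has 3 vertices, giving width 2; this decomposition certifies tw(G) ≤ 2. Since f–a–b–c–f is a cycle in G, G is not acyclic. Forests are exactly the graphs of treewidth ≤ 1, so tw(G) ≥ 2. Combining the bounds, tw(G) = 2.

Treewidth 2.
Bags: B1 = {a, b, f}  B2 = {b, c, f}  B3 = {b, e, f}  B4 = {b, d, f}
Tree: B1–B2, B2–B3, B3–B4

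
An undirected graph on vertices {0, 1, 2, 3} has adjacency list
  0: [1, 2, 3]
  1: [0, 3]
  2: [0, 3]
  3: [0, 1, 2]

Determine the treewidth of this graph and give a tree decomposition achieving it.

Each bag holds 3 vertices, so the decomposition has width 2, which upper-bounds the treewidth. On the other hand G contains the 3-clique {0, 1, 3}. A clique must lie in a single bag of any decomposition, so no decomposition can have width below 2. Hence tw(G) = 2 exactly.

Treewidth 2.
Bags: B1 = {0, 2, 3}  B2 = {0, 1, 3}
Tree: B1–B2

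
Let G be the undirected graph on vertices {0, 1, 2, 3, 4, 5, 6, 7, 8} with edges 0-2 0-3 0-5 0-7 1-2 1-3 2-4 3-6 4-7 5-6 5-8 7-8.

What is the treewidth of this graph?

A width-3 tree decomposition is:
Bags: B1 = {5, 6, 7, 8}  B2 = {0, 5, 6, 7}  B3 = {0, 3, 6, 7}  B4 = {0, 3, 4, 7}  B5 = {0, 2, 3, 4}  B6 = {1, 2, 3, 4}
Tree: B1–B2, B2–B3, B3–B4, B4–B5, B5–B6
The largest bag has 4 vertices, giving width 3; this decomposition certifies tw(G) ≤ 3. For the lower bound: the 4 vertex sets {5,6,8}, {7}, {0}, {1,2,3,4} are disjoint, each induces a connected subgraph, and every pair is joined by at least one edge of G. Contracting each set to a single vertex therefore yields K_{4} as a minor, and since treewidth is minor-monotone, tw(G) ≥ tw(K_{4}) = 3. The upper and lower bounds meet at 3, so that is the treewidth.

3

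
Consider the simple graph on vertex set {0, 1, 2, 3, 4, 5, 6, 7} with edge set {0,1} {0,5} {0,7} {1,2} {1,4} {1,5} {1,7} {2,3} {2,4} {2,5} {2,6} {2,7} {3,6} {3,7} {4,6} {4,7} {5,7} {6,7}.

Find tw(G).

3

A width-3 tree decomposition is:
Bags: B1 = {1, 2, 4, 7}  B2 = {2, 4, 6, 7}  B3 = {1, 2, 5, 7}  B4 = {2, 3, 6, 7}  B5 = {0, 1, 5, 7}
Tree: B1–B2, B1–B3, B2–B4, B3–B5
The largest bag has 4 vertices, giving width 3; this decomposition certifies tw(G) ≤ 3. For the lower bound, the 4 vertices {0, 1, 5, 7} are pairwise adjacent, and any tree decomposition puts a clique entirely inside one bag — forcing width ≥ 3. The upper and lower bounds meet at 3, so that is the treewidth.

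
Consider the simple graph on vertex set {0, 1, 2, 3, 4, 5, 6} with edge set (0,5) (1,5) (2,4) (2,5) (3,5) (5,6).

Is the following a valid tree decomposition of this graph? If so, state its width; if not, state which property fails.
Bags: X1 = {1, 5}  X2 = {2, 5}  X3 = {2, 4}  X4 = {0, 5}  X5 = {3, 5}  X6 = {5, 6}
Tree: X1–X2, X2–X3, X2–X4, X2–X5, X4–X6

Every vertex of G appears in some bag (union = {0, 1, 2, 3, 4, 5, 6}); every edge is covered by a bag; and for each vertex v the set of bags containing v is connected in the bag tree. The decomposition is therefore valid. The largest bag has 2 vertices, so the width is 1.

Yes; width 1.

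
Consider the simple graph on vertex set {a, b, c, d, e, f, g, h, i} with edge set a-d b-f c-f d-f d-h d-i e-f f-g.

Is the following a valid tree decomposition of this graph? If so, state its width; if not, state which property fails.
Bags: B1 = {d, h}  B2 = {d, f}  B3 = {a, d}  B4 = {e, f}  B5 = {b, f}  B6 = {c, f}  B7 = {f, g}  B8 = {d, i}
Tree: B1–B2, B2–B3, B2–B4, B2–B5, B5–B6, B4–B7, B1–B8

Yes; width 1.

Vertex coverage: the bags together contain {a, b, c, d, e, f, g, h, i}, the full vertex set. Edge coverage: each edge of G has both endpoints in at least one bag. Running intersection: for every vertex, the bags containing it form a connected subtree. All three properties hold, so this is a valid tree decomposition of width max|bag| − 1 = 1, and hence tw(G) ≤ 1.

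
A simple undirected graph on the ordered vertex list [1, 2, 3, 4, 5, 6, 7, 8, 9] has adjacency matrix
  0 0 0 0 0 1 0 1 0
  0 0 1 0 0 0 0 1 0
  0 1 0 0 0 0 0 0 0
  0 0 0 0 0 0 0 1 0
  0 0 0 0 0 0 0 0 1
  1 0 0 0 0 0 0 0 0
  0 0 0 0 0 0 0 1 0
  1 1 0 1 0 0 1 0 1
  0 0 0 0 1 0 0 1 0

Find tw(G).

A width-1 tree decomposition is:
Bags: B1 = {1, 8}  B2 = {7, 8}  B3 = {1, 6}  B4 = {4, 8}  B5 = {2, 8}  B6 = {8, 9}  B7 = {5, 9}  B8 = {2, 3}
Tree: B1–B2, B1–B3, B2–B4, B2–B5, B1–B6, B6–B7, B5–B8
The largest bag has 2 vertices, giving width 1; this decomposition certifies tw(G) ≤ 1. G has an edge, so its treewidth is at least 1. The upper and lower bounds meet at 1, so that is the treewidth.

1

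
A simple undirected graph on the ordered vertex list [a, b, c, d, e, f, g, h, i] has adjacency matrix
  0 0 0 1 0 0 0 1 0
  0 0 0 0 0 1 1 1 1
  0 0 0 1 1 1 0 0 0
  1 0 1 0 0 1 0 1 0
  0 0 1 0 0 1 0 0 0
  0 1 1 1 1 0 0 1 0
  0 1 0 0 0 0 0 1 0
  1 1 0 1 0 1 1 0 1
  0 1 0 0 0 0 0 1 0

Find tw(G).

2

A width-2 tree decomposition is:
Bags: B1 = {d, f, h}  B2 = {a, d, h}  B3 = {c, d, f}  B4 = {b, f, h}  B5 = {b, g, h}  B6 = {c, e, f}  B7 = {b, h, i}
Tree: B1–B2, B1–B3, B1–B4, B4–B5, B3–B6, B5–B7
The largest bag has 3 vertices, giving width 2; this decomposition certifies tw(G) ≤ 2. For the lower bound, the 3 vertices {c, e, f} are pairwise adjacent, and any tree decomposition puts a clique entirely inside one bag — forcing width ≥ 2. Combining the bounds, tw(G) = 2.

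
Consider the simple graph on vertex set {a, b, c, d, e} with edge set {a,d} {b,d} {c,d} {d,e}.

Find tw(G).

1

A width-1 tree decomposition is:
Bags: B1 = {a, d}  B2 = {d, e}  B3 = {b, d}  B4 = {c, d}
Tree: B1–B2, B2–B3, B2–B4
Every bag has size at most 2, so the width is 2 − 1 = 1 and tw(G) ≤ 1. Any graph with an edge has treewidth ≥ 1, and G has the edge d–a. The upper and lower bounds meet at 1, so that is the treewidth.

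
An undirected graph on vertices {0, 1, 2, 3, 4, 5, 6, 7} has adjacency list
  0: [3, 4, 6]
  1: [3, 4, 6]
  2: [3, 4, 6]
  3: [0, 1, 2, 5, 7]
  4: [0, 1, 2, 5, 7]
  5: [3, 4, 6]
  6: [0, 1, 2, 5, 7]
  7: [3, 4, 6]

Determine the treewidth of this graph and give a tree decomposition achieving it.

Every bag has size at most 4, so the width is 4 − 1 = 3 and tw(G) ≤ 3. For the lower bound: the 4 vertex sets {3,7}, {4,5}, {6}, {2} are disjoint, each induces a connected subgraph, and every pair is joined by at least one edge of G. Contracting each set to a single vertex therefore yields K_{4} as a minor, and since treewidth is minor-monotone, tw(G) ≥ tw(K_{4}) = 3. Combining the bounds, tw(G) = 3.

Treewidth 3.
One optimal decomposition is:
Bags: B1 = {3, 4, 6, 7}  B2 = {3, 4, 5, 6}  B3 = {2, 3, 4, 6}  B4 = {1, 3, 4, 6}  B5 = {0, 3, 4, 6}
Tree: B1–B2, B2–B3, B3–B4, B4–B5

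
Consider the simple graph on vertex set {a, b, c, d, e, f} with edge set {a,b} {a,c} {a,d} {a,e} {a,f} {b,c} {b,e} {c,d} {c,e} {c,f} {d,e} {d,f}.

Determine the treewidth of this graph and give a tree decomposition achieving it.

The largest bag has 4 vertices, giving width 3; this decomposition certifies tw(G) ≤ 3. For the lower bound, the 4 vertices {a, c, d, e} are pairwise adjacent, and any tree decomposition puts a clique entirely inside one bag — forcing width ≥ 3. Therefore the treewidth is 3.

Treewidth 3.
One optimal decomposition is:
Bags: B1 = {a, c, d, e}  B2 = {a, c, d, f}  B3 = {a, b, c, e}
Tree: B1–B2, B1–B3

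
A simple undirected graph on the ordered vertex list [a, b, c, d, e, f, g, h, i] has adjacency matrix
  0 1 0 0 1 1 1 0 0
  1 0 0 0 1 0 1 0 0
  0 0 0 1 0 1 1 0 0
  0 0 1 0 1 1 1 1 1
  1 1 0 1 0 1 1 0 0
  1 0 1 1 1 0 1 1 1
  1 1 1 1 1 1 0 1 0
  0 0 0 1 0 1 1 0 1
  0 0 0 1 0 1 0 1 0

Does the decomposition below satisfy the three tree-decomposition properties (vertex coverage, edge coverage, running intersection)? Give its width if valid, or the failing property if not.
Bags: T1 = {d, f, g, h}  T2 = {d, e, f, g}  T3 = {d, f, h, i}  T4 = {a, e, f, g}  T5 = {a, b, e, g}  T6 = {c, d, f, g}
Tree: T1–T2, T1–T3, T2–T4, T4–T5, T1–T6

Yes; width 3.

Checking the three conditions: (i) the bags cover all of {a, b, c, d, e, f, g, h, i}; (ii) for each edge, some bag contains both endpoints; (iii) the bags containing any fixed vertex form a subtree. All hold, so the decomposition is valid with width 4 − 1 = 3.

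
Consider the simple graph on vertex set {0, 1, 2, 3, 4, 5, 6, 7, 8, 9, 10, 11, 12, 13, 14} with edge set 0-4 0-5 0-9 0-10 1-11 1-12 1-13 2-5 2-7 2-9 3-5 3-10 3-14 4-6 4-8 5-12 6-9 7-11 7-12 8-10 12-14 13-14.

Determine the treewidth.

3

A width-3 tree decomposition is:
Bags: B1 = {1, 7, 11, 13}  B2 = {1, 7, 12, 13}  B3 = {7, 12, 13, 14}  B4 = {2, 7, 12, 14}  B5 = {2, 5, 12, 14}  B6 = {2, 3, 5, 14}  B7 = {2, 3, 5, 9}  B8 = {0, 3, 5, 9}  B9 = {0, 3, 9, 10}  B10 = {0, 6, 9, 10}  B11 = {0, 4, 6, 10}  B12 = {4, 6, 8, 10}
Tree: B1–B2, B2–B3, B3–B4, B4–B5, B5–B6, B6–B7, B7–B8, B8–B9, B9–B10, B10–B11, B11–B12
The largest bag has 4 vertices, giving width 3; this decomposition certifies tw(G) ≤ 3. For the lower bound: the 4 vertex sets {1,11,13}, {7}, {12}, {2,3,5,14} are disjoint, each induces a connected subgraph, and every pair is joined by at least one edge of G. Contracting each set to a single vertex therefore yields K_{4} as a minor, and since treewidth is minor-monotone, tw(G) ≥ tw(K_{4}) = 3. The upper and lower bounds meet at 3, so that is the treewidth.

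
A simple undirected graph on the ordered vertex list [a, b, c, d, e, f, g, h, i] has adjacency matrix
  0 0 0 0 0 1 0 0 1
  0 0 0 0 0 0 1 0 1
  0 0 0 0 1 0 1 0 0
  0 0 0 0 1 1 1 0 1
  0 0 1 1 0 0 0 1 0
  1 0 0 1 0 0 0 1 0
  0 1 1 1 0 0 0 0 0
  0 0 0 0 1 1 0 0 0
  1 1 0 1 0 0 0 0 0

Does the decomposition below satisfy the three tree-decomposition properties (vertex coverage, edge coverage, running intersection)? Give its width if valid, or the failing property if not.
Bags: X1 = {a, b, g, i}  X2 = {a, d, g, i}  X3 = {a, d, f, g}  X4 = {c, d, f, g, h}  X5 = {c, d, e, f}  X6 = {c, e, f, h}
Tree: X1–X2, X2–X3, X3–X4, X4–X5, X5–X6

No — bags containing vertex h are not connected in the tree.

A tree decomposition must satisfy three properties: every vertex lies in some bag; for every edge, both endpoints lie together in some bag; and for every vertex, the bags containing it form a connected subtree. Here bags containing vertex h are not connected in the tree, so the decomposition is invalid.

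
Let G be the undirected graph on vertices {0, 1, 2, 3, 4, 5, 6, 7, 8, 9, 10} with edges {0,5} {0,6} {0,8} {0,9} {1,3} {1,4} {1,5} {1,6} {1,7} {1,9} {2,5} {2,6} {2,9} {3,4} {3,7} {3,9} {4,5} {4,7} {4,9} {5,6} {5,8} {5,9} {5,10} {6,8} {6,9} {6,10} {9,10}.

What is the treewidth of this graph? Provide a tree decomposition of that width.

Each bag holds 4 vertices, so the decomposition has width 3, which upper-bounds the treewidth. On the other hand G contains the 4-clique {1, 3, 4, 9}. A clique must lie in a single bag of any decomposition, so no decomposition can have width below 3. The upper and lower bounds meet at 3, so that is the treewidth.

Treewidth 3.
One optimal decomposition is:
Bags: B1 = {1, 5, 6, 9}  B2 = {0, 5, 6, 9}  B3 = {1, 4, 5, 9}  B4 = {0, 5, 6, 8}  B5 = {1, 3, 4, 9}  B6 = {1, 3, 4, 7}  B7 = {2, 5, 6, 9}  B8 = {5, 6, 9, 10}
Tree: B1–B2, B1–B3, B2–B4, B3–B5, B5–B6, B2–B7, B7–B8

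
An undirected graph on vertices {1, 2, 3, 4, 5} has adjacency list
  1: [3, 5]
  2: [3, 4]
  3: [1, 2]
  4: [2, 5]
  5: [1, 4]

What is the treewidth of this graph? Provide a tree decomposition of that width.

Treewidth 2.
Bags: B1 = {2, 3, 4}  B2 = {1, 3, 4}  B3 = {1, 4, 5}
Tree: B1–B2, B2–B3

Each bag holds 3 vertices, so the decomposition has width 2, which upper-bounds the treewidth. For the lower bound, G contains the cycle 4–2–3–1–5–4, so G is not a forest; only forests have treewidth ≤ 1, hence tw(G) ≥ 2. Combining the bounds, tw(G) = 2.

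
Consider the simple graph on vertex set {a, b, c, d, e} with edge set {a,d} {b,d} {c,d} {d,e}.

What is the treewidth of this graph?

1

A width-1 tree decomposition is:
Bags: B1 = {d, e}  B2 = {c, d}  B3 = {b, d}  B4 = {a, d}
Tree: B1–B2, B2–B3, B3–B4
The largest bag has 2 vertices, giving width 1; this decomposition certifies tw(G) ≤ 1. Since G has at least one edge (e.g. d–e), it is not an edgeless graph, so tw(G) ≥ 1. Combining the bounds, tw(G) = 1.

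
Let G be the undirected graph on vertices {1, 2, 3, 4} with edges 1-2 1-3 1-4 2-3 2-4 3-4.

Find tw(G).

3

A width-3 tree decomposition is:
Bags: B1 = {1, 2, 3, 4}
Tree: (single bag)
With just one bag of size 4, the width is 4 − 1 = 3, so tw(G) ≤ 3. Conversely, {1, 2, 3, 4} is a clique of size 4, and the vertices of any clique must share a bag in every tree decomposition; so some bag has ≥ 4 vertices and tw(G) ≥ 3. Hence tw(G) = 3 exactly.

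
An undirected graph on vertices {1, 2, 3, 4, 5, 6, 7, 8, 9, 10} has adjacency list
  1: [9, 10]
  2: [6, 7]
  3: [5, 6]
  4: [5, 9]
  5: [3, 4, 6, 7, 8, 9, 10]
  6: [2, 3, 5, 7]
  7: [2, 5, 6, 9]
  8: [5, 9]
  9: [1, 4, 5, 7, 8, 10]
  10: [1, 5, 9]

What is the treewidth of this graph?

2

A width-2 tree decomposition is:
Bags: B1 = {5, 7, 9}  B2 = {5, 6, 7}  B3 = {5, 9, 10}  B4 = {5, 8, 9}  B5 = {2, 6, 7}  B6 = {1, 9, 10}  B7 = {4, 5, 9}  B8 = {3, 5, 6}
Tree: B1–B2, B1–B3, B1–B4, B2–B5, B3–B6, B1–B7, B2–B8
The largest bag has 3 vertices, giving width 2; this decomposition certifies tw(G) ≤ 2. On the other hand G contains the 3-clique {1, 9, 10}. A clique must lie in a single bag of any decomposition, so no decomposition can have width below 2. The upper and lower bounds meet at 2, so that is the treewidth.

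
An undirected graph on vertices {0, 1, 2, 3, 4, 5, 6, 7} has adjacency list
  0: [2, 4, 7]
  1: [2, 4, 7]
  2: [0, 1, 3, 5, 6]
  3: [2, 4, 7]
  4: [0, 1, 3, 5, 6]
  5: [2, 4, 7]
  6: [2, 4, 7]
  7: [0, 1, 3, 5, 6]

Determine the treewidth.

3

A width-3 tree decomposition is:
Bags: B1 = {0, 2, 4, 7}  B2 = {2, 4, 6, 7}  B3 = {2, 4, 5, 7}  B4 = {2, 3, 4, 7}  B5 = {1, 2, 4, 7}
Tree: B1–B2, B2–B3, B3–B4, B4–B5
Every bag has size at most 4, so the width is 4 − 1 = 3 and tw(G) ≤ 3. For the lower bound: the 4 vertex sets {0,2}, {6,7}, {4}, {5} are disjoint, each induces a connected subgraph, and every pair is joined by at least one edge of G. Contracting each set to a single vertex therefore yields K_{4} as a minor, and since treewidth is minor-monotone, tw(G) ≥ tw(K_{4}) = 3. Therefore the treewidth is 3.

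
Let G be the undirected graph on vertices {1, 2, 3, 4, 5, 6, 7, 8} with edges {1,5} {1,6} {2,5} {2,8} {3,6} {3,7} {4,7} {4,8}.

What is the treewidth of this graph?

A width-2 tree decomposition is:
Bags: B1 = {3, 6, 7}  B2 = {4, 6, 7}  B3 = {4, 6, 8}  B4 = {2, 6, 8}  B5 = {2, 5, 6}  B6 = {1, 5, 6}
Tree: B1–B2, B2–B3, B3–B4, B4–B5, B5–B6
Each bag holds 3 vertices, so the decomposition has width 2, which upper-bounds the treewidth. The edges 6–3–7–4–8–2–5–1–6 form a cycle, so G is not a tree and its treewidth is at least 2. Combining the bounds, tw(G) = 2.

2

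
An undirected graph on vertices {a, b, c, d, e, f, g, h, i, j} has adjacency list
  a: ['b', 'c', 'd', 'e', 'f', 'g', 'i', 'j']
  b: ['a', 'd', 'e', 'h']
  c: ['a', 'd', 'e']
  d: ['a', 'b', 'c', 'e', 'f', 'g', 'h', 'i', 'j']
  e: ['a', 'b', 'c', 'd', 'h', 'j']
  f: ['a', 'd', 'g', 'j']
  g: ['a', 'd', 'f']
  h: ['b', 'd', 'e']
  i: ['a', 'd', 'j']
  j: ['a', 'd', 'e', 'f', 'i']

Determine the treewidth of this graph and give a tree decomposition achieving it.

Treewidth 3.
One such decomposition:
Bags: B1 = {a, b, d, e}  B2 = {a, c, d, e}  B3 = {a, d, e, j}  B4 = {a, d, f, j}  B5 = {a, d, f, g}  B6 = {b, d, e, h}  B7 = {a, d, i, j}
Tree: B1–B2, B1–B3, B3–B4, B4–B5, B1–B6, B3–B7

Each bag holds 4 vertices, so the decomposition has width 3, which upper-bounds the treewidth. For the lower bound, the 4 vertices {b, d, e, h} are pairwise adjacent, and any tree decomposition puts a clique entirely inside one bag — forcing width ≥ 3. Therefore the treewidth is 3.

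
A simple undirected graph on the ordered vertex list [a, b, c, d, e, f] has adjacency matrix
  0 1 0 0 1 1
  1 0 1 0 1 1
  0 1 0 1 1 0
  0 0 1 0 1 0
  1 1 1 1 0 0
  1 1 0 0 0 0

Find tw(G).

A width-2 tree decomposition is:
Bags: B1 = {a, b, e}  B2 = {b, c, e}  B3 = {a, b, f}  B4 = {c, d, e}
Tree: B1–B2, B1–B3, B2–B4
The largest bag has 3 vertices, giving width 2; this decomposition certifies tw(G) ≤ 2. On the other hand G contains the 3-clique {c, d, e}. A clique must lie in a single bag of any decomposition, so no decomposition can have width below 2. Therefore the treewidth is 2.

2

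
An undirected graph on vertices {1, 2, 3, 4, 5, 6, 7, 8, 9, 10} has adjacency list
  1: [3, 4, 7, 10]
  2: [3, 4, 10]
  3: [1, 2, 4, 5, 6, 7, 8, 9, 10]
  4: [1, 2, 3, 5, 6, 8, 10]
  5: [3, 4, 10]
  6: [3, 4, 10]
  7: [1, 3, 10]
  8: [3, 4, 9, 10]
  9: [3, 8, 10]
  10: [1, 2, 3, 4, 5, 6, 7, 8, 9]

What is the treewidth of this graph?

A width-3 tree decomposition is:
Bags: B1 = {2, 3, 4, 10}  B2 = {1, 3, 4, 10}  B3 = {1, 3, 7, 10}  B4 = {3, 4, 5, 10}  B5 = {3, 4, 8, 10}  B6 = {3, 4, 6, 10}  B7 = {3, 8, 9, 10}
Tree: B1–B2, B2–B3, B2–B4, B4–B5, B5–B6, B5–B7
Every bag has size at most 4, so the width is 4 − 1 = 3 and tw(G) ≤ 3. For the lower bound, the 4 vertices {3, 8, 9, 10} are pairwise adjacent, and any tree decomposition puts a clique entirely inside one bag — forcing width ≥ 3. Therefore the treewidth is 3.

3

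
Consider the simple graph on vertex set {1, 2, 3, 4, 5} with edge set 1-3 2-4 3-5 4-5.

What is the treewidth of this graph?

1

A width-1 tree decomposition is:
Bags: B1 = {1, 3}  B2 = {3, 5}  B3 = {4, 5}  B4 = {2, 4}
Tree: B1–B2, B2–B3, B3–B4
Every bag has size at most 2, so the width is 2 − 1 = 1 and tw(G) ≤ 1. Since G has at least one edge (e.g. 1–3), it is not an edgeless graph, so tw(G) ≥ 1. Combining the bounds, tw(G) = 1.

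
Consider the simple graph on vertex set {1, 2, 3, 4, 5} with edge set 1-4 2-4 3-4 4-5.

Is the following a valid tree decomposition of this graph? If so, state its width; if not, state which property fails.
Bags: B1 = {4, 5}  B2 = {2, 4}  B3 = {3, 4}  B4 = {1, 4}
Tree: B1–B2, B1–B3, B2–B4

Every vertex of G appears in some bag (union = {1, 2, 3, 4, 5}); every edge is covered by a bag; and for each vertex v the set of bags containing v is connected in the bag tree. The decomposition is therefore valid. The largest bag has 2 vertices, so the width is 1.

Yes; width 1.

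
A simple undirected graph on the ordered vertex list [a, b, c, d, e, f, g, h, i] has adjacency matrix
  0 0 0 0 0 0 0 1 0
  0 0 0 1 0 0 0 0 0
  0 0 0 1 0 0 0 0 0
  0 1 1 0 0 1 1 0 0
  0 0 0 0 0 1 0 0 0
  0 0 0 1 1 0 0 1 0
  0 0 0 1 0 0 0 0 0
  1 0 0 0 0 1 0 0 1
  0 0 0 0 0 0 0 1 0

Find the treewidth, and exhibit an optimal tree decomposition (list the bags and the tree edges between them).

The largest bag has 2 vertices, giving width 1; this decomposition certifies tw(G) ≤ 1. Since G has at least one edge (e.g. h–f), it is not an edgeless graph, so tw(G) ≥ 1. Combining the bounds, tw(G) = 1.

Treewidth 1.
Bags: B1 = {f, h}  B2 = {d, f}  B3 = {d, g}  B4 = {c, d}  B5 = {a, h}  B6 = {e, f}  B7 = {b, d}  B8 = {h, i}
Tree: B1–B2, B2–B3, B3–B4, B1–B5, B1–B6, B4–B7, B5–B8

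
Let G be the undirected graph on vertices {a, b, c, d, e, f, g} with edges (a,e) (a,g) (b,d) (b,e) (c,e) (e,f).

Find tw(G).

A width-1 tree decomposition is:
Bags: B1 = {e, f}  B2 = {b, e}  B3 = {a, e}  B4 = {b, d}  B5 = {c, e}  B6 = {a, g}
Tree: B1–B2, B1–B3, B2–B4, B2–B5, B3–B6
Every bag has size at most 2, so the width is 2 − 1 = 1 and tw(G) ≤ 1. Since G has at least one edge (e.g. e–f), it is not an edgeless graph, so tw(G) ≥ 1. Therefore the treewidth is 1.

1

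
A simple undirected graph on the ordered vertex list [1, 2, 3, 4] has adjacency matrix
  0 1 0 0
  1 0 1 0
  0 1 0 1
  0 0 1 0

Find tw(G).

1

A width-1 tree decomposition is:
Bags: B1 = {1, 2}  B2 = {2, 3}  B3 = {3, 4}
Tree: B1–B2, B2–B3
The largest bag has 2 vertices, giving width 1; this decomposition certifies tw(G) ≤ 1. G has an edge, so its treewidth is at least 1. Therefore the treewidth is 1.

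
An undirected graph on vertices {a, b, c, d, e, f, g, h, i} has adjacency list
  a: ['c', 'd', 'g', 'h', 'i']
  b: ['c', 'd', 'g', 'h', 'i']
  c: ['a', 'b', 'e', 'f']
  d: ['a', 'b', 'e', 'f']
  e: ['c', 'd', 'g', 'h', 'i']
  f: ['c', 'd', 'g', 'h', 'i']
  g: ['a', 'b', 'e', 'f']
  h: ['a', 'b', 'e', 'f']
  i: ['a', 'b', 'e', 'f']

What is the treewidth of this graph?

4

A width-4 tree decomposition is:
Bags: B1 = {a, b, e, f, i}  B2 = {a, b, d, e, f}  B3 = {a, b, e, f, g}  B4 = {a, b, e, f, h}  B5 = {a, b, c, e, f}
Tree: B1–B2, B2–B3, B3–B4, B4–B5
Each bag holds 5 vertices, so the decomposition has width 4, which upper-bounds the treewidth. For the lower bound: the 5 vertex sets {e,i}, {b,d}, {f,g}, {a}, {h} are disjoint, each induces a connected subgraph, and every pair is joined by at least one edge of G. Contracting each set to a single vertex therefore yields K_{5} as a minor, and since treewidth is minor-monotone, tw(G) ≥ tw(K_{5}) = 4. The upper and lower bounds meet at 4, so that is the treewidth.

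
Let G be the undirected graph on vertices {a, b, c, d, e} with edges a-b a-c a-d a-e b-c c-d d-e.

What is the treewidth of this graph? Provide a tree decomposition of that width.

Treewidth 2.
One such decomposition:
Bags: B1 = {a, d, e}  B2 = {a, c, d}  B3 = {a, b, c}
Tree: B1–B2, B2–B3

The largest bag has 3 vertices, giving width 2; this decomposition certifies tw(G) ≤ 2. For the lower bound, the 3 vertices {a, d, e} are pairwise adjacent, and any tree decomposition puts a clique entirely inside one bag — forcing width ≥ 2. Combining the bounds, tw(G) = 2.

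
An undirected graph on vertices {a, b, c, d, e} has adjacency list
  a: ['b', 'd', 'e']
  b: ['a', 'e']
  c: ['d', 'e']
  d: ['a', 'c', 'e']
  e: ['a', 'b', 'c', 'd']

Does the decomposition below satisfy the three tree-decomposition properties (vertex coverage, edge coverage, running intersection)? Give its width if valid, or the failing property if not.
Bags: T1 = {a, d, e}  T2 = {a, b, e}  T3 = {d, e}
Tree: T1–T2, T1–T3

A tree decomposition must satisfy three properties: every vertex lies in some bag; for every edge, both endpoints lie together in some bag; and for every vertex, the bags containing it form a connected subtree. Here vertex c appears in no bag, so the decomposition is invalid.

No — vertex c appears in no bag.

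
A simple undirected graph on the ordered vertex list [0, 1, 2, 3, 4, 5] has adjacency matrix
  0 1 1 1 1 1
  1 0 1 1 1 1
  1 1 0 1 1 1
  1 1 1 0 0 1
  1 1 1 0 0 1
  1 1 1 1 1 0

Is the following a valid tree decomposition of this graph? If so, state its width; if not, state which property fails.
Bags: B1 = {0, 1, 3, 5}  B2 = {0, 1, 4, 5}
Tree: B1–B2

No — vertex 2 appears in no bag.

A tree decomposition must satisfy three properties: every vertex lies in some bag; for every edge, both endpoints lie together in some bag; and for every vertex, the bags containing it form a connected subtree. Here vertex 2 appears in no bag, so the decomposition is invalid.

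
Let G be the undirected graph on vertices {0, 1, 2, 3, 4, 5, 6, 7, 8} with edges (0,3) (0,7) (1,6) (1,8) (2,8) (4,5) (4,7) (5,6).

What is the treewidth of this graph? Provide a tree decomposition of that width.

Treewidth 1.
One such decomposition:
Bags: B1 = {2, 8}  B2 = {1, 8}  B3 = {1, 6}  B4 = {5, 6}  B5 = {4, 5}  B6 = {4, 7}  B7 = {0, 7}  B8 = {0, 3}
Tree: B1–B2, B2–B3, B3–B4, B4–B5, B5–B6, B6–B7, B7–B8

Each bag holds 2 vertices, so the decomposition has width 1, which upper-bounds the treewidth. Since G has at least one edge (e.g. 2–8), it is not an edgeless graph, so tw(G) ≥ 1. Hence tw(G) = 1 exactly.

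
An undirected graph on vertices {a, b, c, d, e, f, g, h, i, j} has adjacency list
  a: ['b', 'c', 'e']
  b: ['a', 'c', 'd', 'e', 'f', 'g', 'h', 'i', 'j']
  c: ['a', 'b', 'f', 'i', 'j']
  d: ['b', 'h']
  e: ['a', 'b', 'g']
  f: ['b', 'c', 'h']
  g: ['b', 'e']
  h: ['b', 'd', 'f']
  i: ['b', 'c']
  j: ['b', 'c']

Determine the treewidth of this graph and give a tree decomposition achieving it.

Treewidth 2.
One optimal decomposition is:
Bags: B1 = {a, b, e}  B2 = {a, b, c}  B3 = {b, c, f}  B4 = {b, c, j}  B5 = {b, f, h}  B6 = {b, e, g}  B7 = {b, d, h}  B8 = {b, c, i}
Tree: B1–B2, B2–B3, B3–B4, B3–B5, B1–B6, B5–B7, B4–B8

The largest bag has 3 vertices, giving width 2; this decomposition certifies tw(G) ≤ 2. Conversely, {b, d, h} is a clique of size 3, and the vertices of any clique must share a bag in every tree decomposition; so some bag has ≥ 3 vertices and tw(G) ≥ 2. The upper and lower bounds meet at 2, so that is the treewidth.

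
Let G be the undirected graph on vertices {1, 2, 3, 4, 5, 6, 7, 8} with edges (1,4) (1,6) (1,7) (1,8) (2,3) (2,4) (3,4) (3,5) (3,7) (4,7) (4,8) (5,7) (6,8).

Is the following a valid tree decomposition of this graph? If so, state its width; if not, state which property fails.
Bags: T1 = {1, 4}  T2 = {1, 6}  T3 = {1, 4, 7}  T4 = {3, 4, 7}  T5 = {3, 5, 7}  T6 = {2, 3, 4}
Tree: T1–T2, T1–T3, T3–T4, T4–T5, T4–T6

A tree decomposition must satisfy three properties: every vertex lies in some bag; for every edge, both endpoints lie together in some bag; and for every vertex, the bags containing it form a connected subtree. Here vertex 8 appears in no bag, so the decomposition is invalid.

No — vertex 8 appears in no bag.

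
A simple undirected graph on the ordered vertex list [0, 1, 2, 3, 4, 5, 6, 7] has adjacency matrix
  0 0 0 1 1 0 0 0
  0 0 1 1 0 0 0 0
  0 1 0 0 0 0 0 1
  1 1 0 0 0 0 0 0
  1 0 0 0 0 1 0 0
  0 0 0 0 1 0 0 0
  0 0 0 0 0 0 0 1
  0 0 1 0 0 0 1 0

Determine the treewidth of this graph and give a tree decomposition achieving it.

Treewidth 1.
One such decomposition:
Bags: B1 = {4, 5}  B2 = {0, 4}  B3 = {0, 3}  B4 = {1, 3}  B5 = {1, 2}  B6 = {2, 7}  B7 = {6, 7}
Tree: B1–B2, B2–B3, B3–B4, B4–B5, B5–B6, B6–B7

Each bag holds 2 vertices, so the decomposition has width 1, which upper-bounds the treewidth. Since G has at least one edge (e.g. 5–4), it is not an edgeless graph, so tw(G) ≥ 1. Combining the bounds, tw(G) = 1.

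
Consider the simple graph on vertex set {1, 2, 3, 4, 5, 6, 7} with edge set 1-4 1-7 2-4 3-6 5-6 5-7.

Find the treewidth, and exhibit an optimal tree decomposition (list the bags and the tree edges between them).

Treewidth 1.
One such decomposition:
Bags: B1 = {3, 6}  B2 = {5, 6}  B3 = {5, 7}  B4 = {1, 7}  B5 = {1, 4}  B6 = {2, 4}
Tree: B1–B2, B2–B3, B3–B4, B4–B5, B5–B6

Each bag holds 2 vertices, so the decomposition has width 1, which upper-bounds the treewidth. Since G has at least one edge (e.g. 3–6), it is not an edgeless graph, so tw(G) ≥ 1. Combining the bounds, tw(G) = 1.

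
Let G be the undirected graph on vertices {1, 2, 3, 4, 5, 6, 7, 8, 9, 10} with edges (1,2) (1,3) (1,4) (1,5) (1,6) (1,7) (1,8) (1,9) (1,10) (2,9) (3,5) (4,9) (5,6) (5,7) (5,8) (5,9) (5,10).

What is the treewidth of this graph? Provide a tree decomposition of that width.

Each bag holds 3 vertices, so the decomposition has width 2, which upper-bounds the treewidth. On the other hand G contains the 3-clique {1, 2, 9}. A clique must lie in a single bag of any decomposition, so no decomposition can have width below 2. Combining the bounds, tw(G) = 2.

Treewidth 2.
One optimal decomposition is:
Bags: B1 = {1, 5, 9}  B2 = {1, 3, 5}  B3 = {1, 5, 6}  B4 = {1, 5, 10}  B5 = {1, 5, 8}  B6 = {1, 4, 9}  B7 = {1, 2, 9}  B8 = {1, 5, 7}
Tree: B1–B2, B1–B3, B2–B4, B2–B5, B1–B6, B6–B7, B2–B8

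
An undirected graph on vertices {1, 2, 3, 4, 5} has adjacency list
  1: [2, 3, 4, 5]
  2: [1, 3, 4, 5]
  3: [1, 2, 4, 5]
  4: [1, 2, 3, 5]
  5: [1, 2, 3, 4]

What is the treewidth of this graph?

4

A width-4 tree decomposition is:
Bags: B1 = {1, 2, 3, 4, 5}
Tree: (single bag)
With just one bag of size 5, the width is 5 − 1 = 4, so tw(G) ≤ 4. For the lower bound, the 5 vertices {1, 2, 3, 4, 5} are pairwise adjacent, and any tree decomposition puts a clique entirely inside one bag — forcing width ≥ 4. The upper and lower bounds meet at 4, so that is the treewidth.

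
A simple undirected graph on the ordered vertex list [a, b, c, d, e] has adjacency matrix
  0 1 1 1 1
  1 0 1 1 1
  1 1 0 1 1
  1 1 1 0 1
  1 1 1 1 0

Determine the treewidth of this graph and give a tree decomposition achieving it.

With just one bag of size 5, the width is 5 − 1 = 4, so tw(G) ≤ 4. For the lower bound, the 5 vertices {a, b, c, d, e} are pairwise adjacent, and any tree decomposition puts a clique entirely inside one bag — forcing width ≥ 4. Therefore the treewidth is 4.

Treewidth 4.
One optimal decomposition is:
Bags: B1 = {a, b, c, d, e}
Tree: (single bag)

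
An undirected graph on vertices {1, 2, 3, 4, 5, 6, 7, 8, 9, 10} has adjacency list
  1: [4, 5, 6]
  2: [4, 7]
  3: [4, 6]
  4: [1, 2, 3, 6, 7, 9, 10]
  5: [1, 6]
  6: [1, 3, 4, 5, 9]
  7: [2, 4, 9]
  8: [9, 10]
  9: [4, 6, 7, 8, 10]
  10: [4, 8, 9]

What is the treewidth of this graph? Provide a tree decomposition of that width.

Treewidth 2.
One optimal decomposition is:
Bags: B1 = {1, 4, 6}  B2 = {4, 6, 9}  B3 = {4, 7, 9}  B4 = {4, 9, 10}  B5 = {1, 5, 6}  B6 = {3, 4, 6}  B7 = {8, 9, 10}  B8 = {2, 4, 7}
Tree: B1–B2, B2–B3, B2–B4, B1–B5, B1–B6, B4–B7, B3–B8

Every bag has size at most 3, so the width is 3 − 1 = 2 and tw(G) ≤ 2. Conversely, {8, 9, 10} is a clique of size 3, and the vertices of any clique must share a bag in every tree decomposition; so some bag has ≥ 3 vertices and tw(G) ≥ 2. Hence tw(G) = 2 exactly.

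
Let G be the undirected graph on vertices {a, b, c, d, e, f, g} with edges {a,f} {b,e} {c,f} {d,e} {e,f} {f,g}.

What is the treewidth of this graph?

1

A width-1 tree decomposition is:
Bags: B1 = {a, f}  B2 = {e, f}  B3 = {d, e}  B4 = {b, e}  B5 = {c, f}  B6 = {f, g}
Tree: B1–B2, B2–B3, B2–B4, B2–B5, B5–B6
The largest bag has 2 vertices, giving width 1; this decomposition certifies tw(G) ≤ 1. Since G has at least one edge (e.g. f–a), it is not an edgeless graph, so tw(G) ≥ 1. Hence tw(G) = 1 exactly.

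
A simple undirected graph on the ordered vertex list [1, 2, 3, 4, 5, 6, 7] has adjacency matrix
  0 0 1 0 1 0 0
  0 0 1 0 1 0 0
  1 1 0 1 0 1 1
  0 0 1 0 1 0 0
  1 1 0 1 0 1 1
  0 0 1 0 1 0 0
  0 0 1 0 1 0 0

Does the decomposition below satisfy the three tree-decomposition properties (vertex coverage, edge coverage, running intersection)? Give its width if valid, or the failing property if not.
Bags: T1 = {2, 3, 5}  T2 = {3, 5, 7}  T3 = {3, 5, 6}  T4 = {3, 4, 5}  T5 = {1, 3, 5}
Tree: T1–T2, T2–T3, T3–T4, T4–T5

Yes; width 2.

Checking the three conditions: (i) the bags cover all of {1, 2, 3, 4, 5, 6, 7}; (ii) for each edge, some bag contains both endpoints; (iii) the bags containing any fixed vertex form a subtree. All hold, so the decomposition is valid with width 3 − 1 = 2.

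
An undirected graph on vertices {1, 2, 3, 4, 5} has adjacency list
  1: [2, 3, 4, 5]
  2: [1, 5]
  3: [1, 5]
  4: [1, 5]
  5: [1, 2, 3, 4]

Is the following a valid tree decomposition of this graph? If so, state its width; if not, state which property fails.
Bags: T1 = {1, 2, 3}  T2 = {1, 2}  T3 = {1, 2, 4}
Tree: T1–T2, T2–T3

No — vertex 5 appears in no bag.

A tree decomposition must satisfy three properties: every vertex lies in some bag; for every edge, both endpoints lie together in some bag; and for every vertex, the bags containing it form a connected subtree. Here vertex 5 appears in no bag, so the decomposition is invalid.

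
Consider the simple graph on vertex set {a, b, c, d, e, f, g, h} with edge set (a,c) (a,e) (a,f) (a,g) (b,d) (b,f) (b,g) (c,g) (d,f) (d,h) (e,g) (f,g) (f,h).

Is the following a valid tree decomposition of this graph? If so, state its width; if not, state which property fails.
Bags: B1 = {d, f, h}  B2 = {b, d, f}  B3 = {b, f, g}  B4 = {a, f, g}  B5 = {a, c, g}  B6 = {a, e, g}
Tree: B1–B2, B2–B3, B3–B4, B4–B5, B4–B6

Yes; width 2.

Vertex coverage: the bags together contain {a, b, c, d, e, f, g, h}, the full vertex set. Edge coverage: each edge of G has both endpoints in at least one bag. Running intersection: for every vertex, the bags containing it form a connected subtree. All three properties hold, so this is a valid tree decomposition of width max|bag| − 1 = 2, and hence tw(G) ≤ 2.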